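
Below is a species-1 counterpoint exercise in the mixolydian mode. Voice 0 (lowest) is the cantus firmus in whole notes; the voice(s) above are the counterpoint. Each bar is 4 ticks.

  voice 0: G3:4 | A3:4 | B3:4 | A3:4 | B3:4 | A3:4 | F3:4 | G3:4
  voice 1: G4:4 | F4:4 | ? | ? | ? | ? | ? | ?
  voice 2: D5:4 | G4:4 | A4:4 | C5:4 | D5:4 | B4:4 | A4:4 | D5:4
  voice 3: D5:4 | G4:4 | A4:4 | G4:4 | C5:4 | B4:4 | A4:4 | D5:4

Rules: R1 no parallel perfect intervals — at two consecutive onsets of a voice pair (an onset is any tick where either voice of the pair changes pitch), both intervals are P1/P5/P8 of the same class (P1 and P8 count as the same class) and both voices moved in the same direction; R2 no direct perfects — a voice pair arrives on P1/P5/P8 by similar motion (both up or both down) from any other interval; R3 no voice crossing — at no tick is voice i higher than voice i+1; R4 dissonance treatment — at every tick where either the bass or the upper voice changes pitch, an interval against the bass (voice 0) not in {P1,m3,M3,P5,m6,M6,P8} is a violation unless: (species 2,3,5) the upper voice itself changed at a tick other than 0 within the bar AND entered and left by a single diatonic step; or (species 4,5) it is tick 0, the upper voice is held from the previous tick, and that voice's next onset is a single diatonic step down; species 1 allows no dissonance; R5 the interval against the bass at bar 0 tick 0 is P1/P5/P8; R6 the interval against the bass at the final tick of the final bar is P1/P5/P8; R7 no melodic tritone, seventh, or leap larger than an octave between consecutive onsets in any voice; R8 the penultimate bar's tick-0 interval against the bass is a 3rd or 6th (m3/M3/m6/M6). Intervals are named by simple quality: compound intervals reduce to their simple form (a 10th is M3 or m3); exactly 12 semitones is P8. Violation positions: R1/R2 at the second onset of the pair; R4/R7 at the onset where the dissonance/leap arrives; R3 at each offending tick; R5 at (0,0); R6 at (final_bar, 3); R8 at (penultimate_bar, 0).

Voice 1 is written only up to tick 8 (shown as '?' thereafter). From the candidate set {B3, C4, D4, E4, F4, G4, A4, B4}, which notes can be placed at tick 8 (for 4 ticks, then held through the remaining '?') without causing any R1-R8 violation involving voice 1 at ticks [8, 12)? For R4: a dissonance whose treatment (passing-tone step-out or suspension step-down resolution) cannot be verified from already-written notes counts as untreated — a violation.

B3: violates R7
C4: violates R4
D4: legal
E4: violates R4
F4: violates R4
G4: legal
A4: violates R2,R4
B4: violates R2,R3,R7

{D4, G4}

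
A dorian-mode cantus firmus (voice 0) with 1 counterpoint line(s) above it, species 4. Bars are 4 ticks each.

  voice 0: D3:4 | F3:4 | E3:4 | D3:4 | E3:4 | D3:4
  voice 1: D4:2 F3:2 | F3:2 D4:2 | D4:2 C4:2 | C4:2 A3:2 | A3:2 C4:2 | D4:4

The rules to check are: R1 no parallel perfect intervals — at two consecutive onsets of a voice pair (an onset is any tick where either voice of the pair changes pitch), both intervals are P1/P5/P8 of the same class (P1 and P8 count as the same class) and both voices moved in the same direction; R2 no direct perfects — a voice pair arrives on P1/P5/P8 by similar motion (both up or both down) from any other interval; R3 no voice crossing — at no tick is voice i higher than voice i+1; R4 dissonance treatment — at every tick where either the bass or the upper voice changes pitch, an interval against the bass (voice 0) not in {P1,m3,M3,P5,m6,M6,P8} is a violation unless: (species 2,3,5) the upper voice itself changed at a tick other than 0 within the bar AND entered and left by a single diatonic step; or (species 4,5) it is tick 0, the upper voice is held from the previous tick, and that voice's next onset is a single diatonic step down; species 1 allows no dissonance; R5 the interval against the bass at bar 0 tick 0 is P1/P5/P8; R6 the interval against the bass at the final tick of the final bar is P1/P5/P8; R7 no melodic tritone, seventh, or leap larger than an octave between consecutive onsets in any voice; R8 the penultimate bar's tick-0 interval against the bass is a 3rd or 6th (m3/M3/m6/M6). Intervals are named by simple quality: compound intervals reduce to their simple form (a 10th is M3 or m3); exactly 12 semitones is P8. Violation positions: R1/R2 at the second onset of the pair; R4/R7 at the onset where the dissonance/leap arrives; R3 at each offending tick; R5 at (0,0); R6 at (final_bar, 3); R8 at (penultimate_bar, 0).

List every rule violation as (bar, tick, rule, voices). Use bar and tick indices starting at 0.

bar 0: v0=D3 v1=D4 downbeat P8
bar 1: v0=F3 v1=F3 downbeat P1
bar 2: v0=E3 v1=D4 downbeat m7
bar 3: v0=D3 v1=C4 downbeat m7
bar 4: v0=E3 v1=A3 downbeat P4
bar 5: v0=D3 v1=D4 downbeat P8
  -> R4 @ bar 3 tick 0 v(0, 1): D3/C4 m7 untreated
  -> R4 @ bar 4 tick 0 v(0, 1): E3/A3 P4 untreated
  -> R8 @ bar 4 tick 0 v(0, 1): penult P4 not 3rd/6th

(3, 0, R4, (0, 1))
(4, 0, R4, (0, 1))
(4, 0, R8, (0, 1))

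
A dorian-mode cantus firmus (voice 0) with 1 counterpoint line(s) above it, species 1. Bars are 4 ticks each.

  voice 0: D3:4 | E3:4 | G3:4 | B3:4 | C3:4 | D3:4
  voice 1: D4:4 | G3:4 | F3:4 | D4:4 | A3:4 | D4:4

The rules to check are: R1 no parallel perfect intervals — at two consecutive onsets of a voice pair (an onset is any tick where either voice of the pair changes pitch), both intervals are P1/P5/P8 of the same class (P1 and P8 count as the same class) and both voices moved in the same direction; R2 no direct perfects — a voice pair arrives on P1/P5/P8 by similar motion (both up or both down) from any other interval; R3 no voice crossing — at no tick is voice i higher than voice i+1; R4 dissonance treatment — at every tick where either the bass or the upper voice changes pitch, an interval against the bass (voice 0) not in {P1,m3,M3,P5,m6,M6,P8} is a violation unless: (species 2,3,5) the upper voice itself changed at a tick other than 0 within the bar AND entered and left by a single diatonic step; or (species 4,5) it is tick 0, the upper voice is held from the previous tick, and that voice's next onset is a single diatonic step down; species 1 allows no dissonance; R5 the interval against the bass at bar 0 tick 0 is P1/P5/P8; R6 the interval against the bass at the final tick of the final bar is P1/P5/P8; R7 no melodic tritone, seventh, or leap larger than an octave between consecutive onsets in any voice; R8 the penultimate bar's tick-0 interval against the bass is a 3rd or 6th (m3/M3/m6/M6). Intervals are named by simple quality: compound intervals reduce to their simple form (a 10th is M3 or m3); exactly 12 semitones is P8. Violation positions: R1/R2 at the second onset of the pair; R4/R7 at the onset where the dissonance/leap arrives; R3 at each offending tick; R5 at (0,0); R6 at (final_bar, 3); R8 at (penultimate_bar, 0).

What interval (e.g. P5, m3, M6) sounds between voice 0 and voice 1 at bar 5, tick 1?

voice 0=D3 voice 1=D4 -> P8

P8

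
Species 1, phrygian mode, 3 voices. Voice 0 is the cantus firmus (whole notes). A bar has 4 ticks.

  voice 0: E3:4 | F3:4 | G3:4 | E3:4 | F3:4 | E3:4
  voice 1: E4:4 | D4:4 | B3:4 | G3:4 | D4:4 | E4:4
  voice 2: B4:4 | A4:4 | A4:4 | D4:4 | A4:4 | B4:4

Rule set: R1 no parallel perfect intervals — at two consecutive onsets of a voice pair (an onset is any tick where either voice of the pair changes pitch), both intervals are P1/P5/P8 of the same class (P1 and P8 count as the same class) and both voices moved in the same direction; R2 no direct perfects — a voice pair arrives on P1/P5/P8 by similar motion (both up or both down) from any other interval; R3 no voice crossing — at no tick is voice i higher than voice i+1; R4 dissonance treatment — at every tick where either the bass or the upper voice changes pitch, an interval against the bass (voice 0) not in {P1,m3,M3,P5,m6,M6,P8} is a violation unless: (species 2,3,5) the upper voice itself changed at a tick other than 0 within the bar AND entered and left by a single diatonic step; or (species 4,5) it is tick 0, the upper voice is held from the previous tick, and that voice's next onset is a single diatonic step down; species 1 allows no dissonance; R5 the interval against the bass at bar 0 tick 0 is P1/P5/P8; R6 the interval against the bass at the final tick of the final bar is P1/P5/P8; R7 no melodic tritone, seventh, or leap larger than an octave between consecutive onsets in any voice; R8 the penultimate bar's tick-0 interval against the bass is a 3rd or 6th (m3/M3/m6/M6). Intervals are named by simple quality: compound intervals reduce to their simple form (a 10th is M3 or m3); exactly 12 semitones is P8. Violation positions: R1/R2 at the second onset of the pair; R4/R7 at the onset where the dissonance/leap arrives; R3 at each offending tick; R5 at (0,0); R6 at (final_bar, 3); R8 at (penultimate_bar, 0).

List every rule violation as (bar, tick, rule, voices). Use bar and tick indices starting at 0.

bar 0: v0=E3 v1=E4 v2=B4 downbeat P5
bar 1: v0=F3 v1=D4 v2=A4 downbeat M3
bar 2: v0=G3 v1=B3 v2=A4 downbeat M2
bar 3: v0=E3 v1=G3 v2=D4 downbeat m7
bar 4: v0=F3 v1=D4 v2=A4 downbeat M3
bar 5: v0=E3 v1=E4 v2=B4 downbeat P5
  -> R1 @ bar 1 tick 0 v(1, 2): E4/B4 P5 -> D4/A4 P5 similar
  -> R4 @ bar 2 tick 0 v(0, 2): G3/A4 M2 untreated
  -> R2 @ bar 3 tick 0 v(1, 2): B3/A4 m7 -> G3/D4 P5 similar
  -> R4 @ bar 3 tick 0 v(0, 2): E3/D4 m7 untreated
  -> R1 @ bar 4 tick 0 v(1, 2): G3/D4 P5 -> D4/A4 P5 similar
  -> R1 @ bar 5 tick 0 v(1, 2): D4/A4 P5 -> E4/B4 P5 similar

(1, 0, R1, (1, 2))
(2, 0, R4, (0, 2))
(3, 0, R2, (1, 2))
(3, 0, R4, (0, 2))
(4, 0, R1, (1, 2))
(5, 0, R1, (1, 2))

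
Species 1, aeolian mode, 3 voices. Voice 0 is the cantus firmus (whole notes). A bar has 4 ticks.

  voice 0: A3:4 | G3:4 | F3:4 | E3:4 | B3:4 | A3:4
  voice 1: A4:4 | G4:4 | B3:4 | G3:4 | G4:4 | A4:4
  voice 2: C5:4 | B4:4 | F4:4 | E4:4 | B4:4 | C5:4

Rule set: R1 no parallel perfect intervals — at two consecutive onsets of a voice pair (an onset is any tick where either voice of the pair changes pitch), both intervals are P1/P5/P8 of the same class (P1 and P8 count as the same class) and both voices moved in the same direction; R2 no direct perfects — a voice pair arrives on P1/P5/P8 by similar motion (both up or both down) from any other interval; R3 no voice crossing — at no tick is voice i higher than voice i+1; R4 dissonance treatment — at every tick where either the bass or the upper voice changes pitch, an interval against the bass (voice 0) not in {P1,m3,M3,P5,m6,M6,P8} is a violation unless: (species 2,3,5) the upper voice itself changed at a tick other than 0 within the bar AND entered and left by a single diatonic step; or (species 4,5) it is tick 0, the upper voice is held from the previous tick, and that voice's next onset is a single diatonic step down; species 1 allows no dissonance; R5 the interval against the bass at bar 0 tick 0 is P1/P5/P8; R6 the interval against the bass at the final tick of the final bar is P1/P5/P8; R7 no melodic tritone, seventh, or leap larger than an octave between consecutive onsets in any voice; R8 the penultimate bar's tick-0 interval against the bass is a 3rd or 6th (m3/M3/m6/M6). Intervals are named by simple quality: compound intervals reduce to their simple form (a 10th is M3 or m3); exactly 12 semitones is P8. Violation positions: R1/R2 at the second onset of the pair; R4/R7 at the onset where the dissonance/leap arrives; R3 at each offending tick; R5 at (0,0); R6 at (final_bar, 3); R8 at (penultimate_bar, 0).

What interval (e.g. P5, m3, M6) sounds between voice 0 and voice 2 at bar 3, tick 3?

voice 0=E3 voice 2=E4 -> P8

P8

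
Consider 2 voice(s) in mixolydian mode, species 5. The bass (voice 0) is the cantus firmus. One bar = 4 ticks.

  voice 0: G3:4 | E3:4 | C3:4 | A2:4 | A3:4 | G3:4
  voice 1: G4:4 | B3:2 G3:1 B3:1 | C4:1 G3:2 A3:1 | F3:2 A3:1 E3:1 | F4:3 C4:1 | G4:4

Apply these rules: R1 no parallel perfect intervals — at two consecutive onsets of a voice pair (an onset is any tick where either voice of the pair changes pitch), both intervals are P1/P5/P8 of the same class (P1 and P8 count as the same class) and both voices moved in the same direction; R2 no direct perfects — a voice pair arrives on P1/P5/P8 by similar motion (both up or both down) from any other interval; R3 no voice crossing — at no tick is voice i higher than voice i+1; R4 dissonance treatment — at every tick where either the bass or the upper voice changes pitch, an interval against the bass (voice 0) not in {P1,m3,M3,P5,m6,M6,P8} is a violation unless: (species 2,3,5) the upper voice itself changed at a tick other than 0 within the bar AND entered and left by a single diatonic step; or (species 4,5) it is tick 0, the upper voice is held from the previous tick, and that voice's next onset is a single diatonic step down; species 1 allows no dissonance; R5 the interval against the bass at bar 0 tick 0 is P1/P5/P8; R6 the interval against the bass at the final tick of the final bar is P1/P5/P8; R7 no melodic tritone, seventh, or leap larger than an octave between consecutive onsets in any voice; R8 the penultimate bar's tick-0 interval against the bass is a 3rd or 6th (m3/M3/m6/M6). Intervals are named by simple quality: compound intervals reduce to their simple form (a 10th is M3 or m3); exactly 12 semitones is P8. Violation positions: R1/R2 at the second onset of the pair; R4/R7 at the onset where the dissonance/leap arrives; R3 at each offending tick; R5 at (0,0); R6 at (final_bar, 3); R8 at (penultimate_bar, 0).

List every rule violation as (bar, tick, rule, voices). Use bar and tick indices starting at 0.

bar 0: v0=G3 v1=G4 downbeat P8
bar 1: v0=E3 v1=B3 downbeat P5
bar 2: v0=C3 v1=C4 downbeat P8
bar 3: v0=A2 v1=F3 downbeat m6
bar 4: v0=A3 v1=F4 downbeat m6
bar 5: v0=G3 v1=G4 downbeat P8
  -> R2 @ bar 1 tick 0 v(0, 1): G3/G4 P8 -> E3/B3 P5 similar
  -> R7 @ bar 4 tick 0 v(1,): E3->F4 leap 13st

(1, 0, R2, (0, 1))
(4, 0, R7, (1,))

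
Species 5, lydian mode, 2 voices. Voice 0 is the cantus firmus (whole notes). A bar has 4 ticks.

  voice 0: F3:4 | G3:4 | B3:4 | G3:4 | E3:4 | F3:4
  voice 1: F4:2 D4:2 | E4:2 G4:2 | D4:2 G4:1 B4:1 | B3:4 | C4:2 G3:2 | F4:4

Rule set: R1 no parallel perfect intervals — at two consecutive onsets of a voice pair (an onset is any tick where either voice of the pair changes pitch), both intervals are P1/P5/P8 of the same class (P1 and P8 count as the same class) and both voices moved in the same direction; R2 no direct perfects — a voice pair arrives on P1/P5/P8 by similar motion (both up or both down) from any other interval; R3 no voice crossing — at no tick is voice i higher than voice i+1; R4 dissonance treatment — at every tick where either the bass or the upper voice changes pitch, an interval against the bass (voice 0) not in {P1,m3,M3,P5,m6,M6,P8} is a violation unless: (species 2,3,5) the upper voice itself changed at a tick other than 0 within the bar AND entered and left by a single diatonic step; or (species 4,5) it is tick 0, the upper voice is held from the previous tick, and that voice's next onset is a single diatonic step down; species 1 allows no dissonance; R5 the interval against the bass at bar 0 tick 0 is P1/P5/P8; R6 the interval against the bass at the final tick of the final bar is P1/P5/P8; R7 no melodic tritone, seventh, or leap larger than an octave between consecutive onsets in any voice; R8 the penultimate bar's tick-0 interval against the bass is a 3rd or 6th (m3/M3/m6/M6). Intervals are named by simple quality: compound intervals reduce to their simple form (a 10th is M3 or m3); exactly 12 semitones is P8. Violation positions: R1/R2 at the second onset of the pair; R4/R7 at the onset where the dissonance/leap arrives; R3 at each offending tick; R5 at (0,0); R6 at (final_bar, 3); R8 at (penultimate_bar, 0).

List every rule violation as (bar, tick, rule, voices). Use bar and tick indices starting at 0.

(5, 0, R2, (0, 1))
(5, 0, R7, (1,))

bar 0: v0=F3 v1=F4 downbeat P8
bar 1: v0=G3 v1=E4 downbeat M6
bar 2: v0=B3 v1=D4 downbeat m3
bar 3: v0=G3 v1=B3 downbeat M3
bar 4: v0=E3 v1=C4 downbeat m6
bar 5: v0=F3 v1=F4 downbeat P8
  -> R2 @ bar 5 tick 0 v(0, 1): E3/G3 m3 -> F3/F4 P8 similar
  -> R7 @ bar 5 tick 0 v(1,): G3->F4 leap 10st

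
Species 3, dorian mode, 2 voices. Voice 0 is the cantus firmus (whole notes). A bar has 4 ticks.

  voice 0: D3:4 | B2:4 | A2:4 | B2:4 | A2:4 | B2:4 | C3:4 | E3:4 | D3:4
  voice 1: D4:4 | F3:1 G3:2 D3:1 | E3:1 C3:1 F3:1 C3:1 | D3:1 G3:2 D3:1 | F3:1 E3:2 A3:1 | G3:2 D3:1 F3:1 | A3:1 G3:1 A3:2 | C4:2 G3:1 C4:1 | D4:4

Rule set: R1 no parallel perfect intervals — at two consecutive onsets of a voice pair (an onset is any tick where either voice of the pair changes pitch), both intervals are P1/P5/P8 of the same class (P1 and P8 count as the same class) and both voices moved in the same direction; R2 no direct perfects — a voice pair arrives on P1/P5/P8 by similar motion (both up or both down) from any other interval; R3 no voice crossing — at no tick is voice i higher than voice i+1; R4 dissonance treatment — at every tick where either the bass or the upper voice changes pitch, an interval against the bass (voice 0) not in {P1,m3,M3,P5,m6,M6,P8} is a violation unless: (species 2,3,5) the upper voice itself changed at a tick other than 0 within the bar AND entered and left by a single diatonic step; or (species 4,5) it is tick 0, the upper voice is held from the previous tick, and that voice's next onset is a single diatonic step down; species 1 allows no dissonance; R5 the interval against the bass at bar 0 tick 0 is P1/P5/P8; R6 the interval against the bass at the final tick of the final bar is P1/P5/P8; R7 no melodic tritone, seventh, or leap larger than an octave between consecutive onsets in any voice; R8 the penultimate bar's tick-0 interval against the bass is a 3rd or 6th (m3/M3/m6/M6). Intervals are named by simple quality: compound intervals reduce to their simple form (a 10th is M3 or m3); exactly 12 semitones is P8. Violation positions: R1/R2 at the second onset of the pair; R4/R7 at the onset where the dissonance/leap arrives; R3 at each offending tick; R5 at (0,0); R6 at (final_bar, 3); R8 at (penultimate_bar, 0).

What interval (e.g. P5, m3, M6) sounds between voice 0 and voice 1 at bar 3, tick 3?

m3

voice 0=B2 voice 1=D3 -> m3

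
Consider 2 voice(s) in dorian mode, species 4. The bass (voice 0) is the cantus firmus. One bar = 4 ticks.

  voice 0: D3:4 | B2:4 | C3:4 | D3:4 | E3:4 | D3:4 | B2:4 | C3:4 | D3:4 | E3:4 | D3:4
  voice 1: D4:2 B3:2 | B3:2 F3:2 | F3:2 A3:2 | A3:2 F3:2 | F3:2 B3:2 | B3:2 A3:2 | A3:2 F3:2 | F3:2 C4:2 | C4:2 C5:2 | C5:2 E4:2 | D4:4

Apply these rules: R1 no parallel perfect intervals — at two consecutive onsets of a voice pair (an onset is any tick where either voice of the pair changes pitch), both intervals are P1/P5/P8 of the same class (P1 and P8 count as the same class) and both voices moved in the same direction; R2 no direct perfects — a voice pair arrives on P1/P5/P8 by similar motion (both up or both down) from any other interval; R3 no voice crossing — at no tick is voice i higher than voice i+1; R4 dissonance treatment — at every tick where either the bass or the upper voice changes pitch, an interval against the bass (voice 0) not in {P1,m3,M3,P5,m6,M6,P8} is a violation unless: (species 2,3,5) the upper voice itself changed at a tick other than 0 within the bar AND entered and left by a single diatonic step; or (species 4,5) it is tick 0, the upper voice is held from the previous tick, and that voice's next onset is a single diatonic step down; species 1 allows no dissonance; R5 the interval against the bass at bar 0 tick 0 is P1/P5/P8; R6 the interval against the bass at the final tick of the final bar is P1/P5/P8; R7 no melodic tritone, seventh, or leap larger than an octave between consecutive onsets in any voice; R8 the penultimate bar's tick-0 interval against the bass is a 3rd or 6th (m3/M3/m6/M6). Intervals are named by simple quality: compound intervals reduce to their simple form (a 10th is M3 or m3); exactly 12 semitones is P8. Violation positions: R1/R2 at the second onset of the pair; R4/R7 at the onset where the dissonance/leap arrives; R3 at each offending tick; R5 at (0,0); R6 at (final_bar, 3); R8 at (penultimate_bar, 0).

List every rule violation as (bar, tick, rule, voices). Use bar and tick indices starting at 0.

(1, 2, R4, (0, 1))
(1, 2, R7, (1,))
(2, 0, R4, (0, 1))
(4, 0, R4, (0, 1))
(4, 2, R7, (1,))
(6, 0, R4, (0, 1))
(6, 2, R4, (0, 1))
(7, 0, R4, (0, 1))
(8, 0, R4, (0, 1))
(8, 2, R4, (0, 1))
(10, 0, R1, (0, 1))

bar 0: v0=D3 v1=D4 downbeat P8
bar 1: v0=B2 v1=B3 downbeat P8
bar 2: v0=C3 v1=F3 downbeat P4
bar 3: v0=D3 v1=A3 downbeat P5
bar 4: v0=E3 v1=F3 downbeat m2
bar 5: v0=D3 v1=B3 downbeat M6
bar 6: v0=B2 v1=A3 downbeat m7
bar 7: v0=C3 v1=F3 downbeat P4
bar 8: v0=D3 v1=C4 downbeat m7
bar 9: v0=E3 v1=C5 downbeat m6
bar 10: v0=D3 v1=D4 downbeat P8
  -> R4 @ bar 1 tick 2 v(0, 1): B2/F3 TT untreated
  -> R7 @ bar 1 tick 2 v(1,): B3->F3 leap 6st
  -> R4 @ bar 2 tick 0 v(0, 1): C3/F3 P4 untreated
  -> R4 @ bar 4 tick 0 v(0, 1): E3/F3 m2 untreated
  -> R7 @ bar 4 tick 2 v(1,): F3->B3 leap 6st
  -> R4 @ bar 6 tick 0 v(0, 1): B2/A3 m7 untreated
  -> R4 @ bar 6 tick 2 v(0, 1): B2/F3 TT untreated
  -> R4 @ bar 7 tick 0 v(0, 1): C3/F3 P4 untreated
  -> R4 @ bar 8 tick 0 v(0, 1): D3/C4 m7 untreated
  -> R4 @ bar 8 tick 2 v(0, 1): D3/C5 m7 untreated
  -> R1 @ bar 10 tick 0 v(0, 1): E3/E4 P8 -> D3/D4 P8 similar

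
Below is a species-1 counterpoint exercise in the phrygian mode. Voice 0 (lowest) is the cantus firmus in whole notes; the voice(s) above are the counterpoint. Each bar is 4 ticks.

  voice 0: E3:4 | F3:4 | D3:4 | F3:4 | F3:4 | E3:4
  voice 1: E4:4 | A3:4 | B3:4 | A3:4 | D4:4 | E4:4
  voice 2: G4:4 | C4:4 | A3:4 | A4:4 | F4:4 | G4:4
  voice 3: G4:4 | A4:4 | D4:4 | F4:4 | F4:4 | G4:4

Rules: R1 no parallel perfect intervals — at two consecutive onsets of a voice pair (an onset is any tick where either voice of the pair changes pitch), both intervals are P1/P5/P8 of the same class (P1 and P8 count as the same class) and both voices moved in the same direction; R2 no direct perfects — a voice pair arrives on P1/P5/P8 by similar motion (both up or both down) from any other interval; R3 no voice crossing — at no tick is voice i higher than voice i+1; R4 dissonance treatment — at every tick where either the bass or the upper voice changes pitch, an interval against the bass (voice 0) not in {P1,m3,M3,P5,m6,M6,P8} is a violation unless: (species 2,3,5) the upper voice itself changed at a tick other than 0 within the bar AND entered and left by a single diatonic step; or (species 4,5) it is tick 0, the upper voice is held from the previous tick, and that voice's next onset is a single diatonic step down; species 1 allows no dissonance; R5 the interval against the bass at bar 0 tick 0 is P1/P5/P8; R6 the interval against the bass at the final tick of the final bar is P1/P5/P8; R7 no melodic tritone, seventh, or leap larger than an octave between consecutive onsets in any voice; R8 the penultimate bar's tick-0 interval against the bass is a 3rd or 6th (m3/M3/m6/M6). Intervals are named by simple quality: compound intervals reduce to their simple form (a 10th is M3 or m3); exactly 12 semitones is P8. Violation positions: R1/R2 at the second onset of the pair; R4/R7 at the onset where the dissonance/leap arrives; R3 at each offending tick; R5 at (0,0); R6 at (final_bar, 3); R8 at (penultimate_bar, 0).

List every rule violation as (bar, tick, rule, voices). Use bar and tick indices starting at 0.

bar 0: v0=E3 v1=E4 v2=G4 v3=G4 downbeat m3
bar 1: v0=F3 v1=A3 v2=C4 v3=A4 downbeat M3
bar 2: v0=D3 v1=B3 v2=A3 v3=D4 downbeat P8
bar 3: v0=F3 v1=A3 v2=A4 v3=F4 downbeat P8
bar 4: v0=F3 v1=D4 v2=F4 v3=F4 downbeat P8
bar 5: v0=E3 v1=E4 v2=G4 v3=G4 downbeat m3
  -> R5 @ bar 0 tick 0 v(0, 2): opens on m3
  -> R5 @ bar 0 tick 0 v(0, 3): opens on m3
  -> R1 @ bar 2 tick 0 v(0, 2): F3/C4 P5 -> D3/A3 P5 similar
  -> R2 @ bar 2 tick 0 v(0, 3): F3/A4 M3 -> D3/D4 P8 similar
  -> R3 @ bar 2 tick 0 v(1, 2): B3 above A3
  -> R3 @ bar 2 tick 1 v(1, 2): B3 above A3
  -> R3 @ bar 2 tick 2 v(1, 2): B3 above A3
  -> R3 @ bar 2 tick 3 v(1, 2): B3 above A3
  -> R1 @ bar 3 tick 0 v(0, 3): D3/D4 P8 -> F3/F4 P8 similar
  -> R3 @ bar 3 tick 0 v(2, 3): A4 above F4
  -> R3 @ bar 3 tick 1 v(2, 3): A4 above F4
  -> R3 @ bar 3 tick 2 v(2, 3): A4 above F4
  -> R3 @ bar 3 tick 3 v(2, 3): A4 above F4
  -> R8 @ bar 4 tick 0 v(0, 2): penult P8 not 3rd/6th
  -> R8 @ bar 4 tick 0 v(0, 3): penult P8 not 3rd/6th
  -> R1 @ bar 5 tick 0 v(2, 3): F4/F4 P1 -> G4/G4 P1 similar
  -> R6 @ bar 5 tick 3 v(0, 2): closes on m3
  -> R6 @ bar 5 tick 3 v(0, 3): closes on m3

(0, 0, R5, (0, 2))
(0, 0, R5, (0, 3))
(2, 0, R1, (0, 2))
(2, 0, R2, (0, 3))
(2, 0, R3, (1, 2))
(2, 1, R3, (1, 2))
(2, 2, R3, (1, 2))
(2, 3, R3, (1, 2))
(3, 0, R1, (0, 3))
(3, 0, R3, (2, 3))
(3, 1, R3, (2, 3))
(3, 2, R3, (2, 3))
(3, 3, R3, (2, 3))
(4, 0, R8, (0, 2))
(4, 0, R8, (0, 3))
(5, 0, R1, (2, 3))
(5, 3, R6, (0, 2))
(5, 3, R6, (0, 3))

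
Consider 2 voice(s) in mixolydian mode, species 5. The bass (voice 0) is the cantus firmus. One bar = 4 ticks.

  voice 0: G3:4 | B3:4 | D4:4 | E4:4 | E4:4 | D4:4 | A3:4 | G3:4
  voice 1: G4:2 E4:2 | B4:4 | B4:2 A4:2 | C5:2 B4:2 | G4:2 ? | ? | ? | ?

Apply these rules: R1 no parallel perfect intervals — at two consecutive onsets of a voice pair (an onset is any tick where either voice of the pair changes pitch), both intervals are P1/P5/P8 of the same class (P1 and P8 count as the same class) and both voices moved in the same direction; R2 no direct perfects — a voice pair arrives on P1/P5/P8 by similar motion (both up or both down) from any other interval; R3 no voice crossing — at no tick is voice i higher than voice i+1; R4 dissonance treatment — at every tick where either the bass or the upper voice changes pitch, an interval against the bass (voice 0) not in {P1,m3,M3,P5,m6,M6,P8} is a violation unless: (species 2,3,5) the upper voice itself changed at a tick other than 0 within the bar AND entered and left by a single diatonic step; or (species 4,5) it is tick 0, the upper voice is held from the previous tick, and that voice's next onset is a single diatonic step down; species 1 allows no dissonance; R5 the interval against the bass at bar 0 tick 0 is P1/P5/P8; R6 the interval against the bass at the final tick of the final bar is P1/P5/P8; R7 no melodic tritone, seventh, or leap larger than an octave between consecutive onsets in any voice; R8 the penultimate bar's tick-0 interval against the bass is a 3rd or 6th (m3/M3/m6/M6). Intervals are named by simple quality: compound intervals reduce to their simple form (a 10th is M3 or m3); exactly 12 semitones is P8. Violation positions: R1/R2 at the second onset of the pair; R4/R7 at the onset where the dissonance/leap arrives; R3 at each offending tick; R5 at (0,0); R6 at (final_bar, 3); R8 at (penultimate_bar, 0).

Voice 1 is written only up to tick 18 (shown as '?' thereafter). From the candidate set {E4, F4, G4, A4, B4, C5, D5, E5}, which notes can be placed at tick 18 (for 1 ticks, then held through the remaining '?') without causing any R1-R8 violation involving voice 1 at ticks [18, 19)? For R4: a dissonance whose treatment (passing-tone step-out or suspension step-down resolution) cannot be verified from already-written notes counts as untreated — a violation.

E4: legal
F4: violates R4
G4: legal
A4: violates R4
B4: legal
C5: legal
D5: violates R4
E5: legal

{B4, C5, E4, E5, G4}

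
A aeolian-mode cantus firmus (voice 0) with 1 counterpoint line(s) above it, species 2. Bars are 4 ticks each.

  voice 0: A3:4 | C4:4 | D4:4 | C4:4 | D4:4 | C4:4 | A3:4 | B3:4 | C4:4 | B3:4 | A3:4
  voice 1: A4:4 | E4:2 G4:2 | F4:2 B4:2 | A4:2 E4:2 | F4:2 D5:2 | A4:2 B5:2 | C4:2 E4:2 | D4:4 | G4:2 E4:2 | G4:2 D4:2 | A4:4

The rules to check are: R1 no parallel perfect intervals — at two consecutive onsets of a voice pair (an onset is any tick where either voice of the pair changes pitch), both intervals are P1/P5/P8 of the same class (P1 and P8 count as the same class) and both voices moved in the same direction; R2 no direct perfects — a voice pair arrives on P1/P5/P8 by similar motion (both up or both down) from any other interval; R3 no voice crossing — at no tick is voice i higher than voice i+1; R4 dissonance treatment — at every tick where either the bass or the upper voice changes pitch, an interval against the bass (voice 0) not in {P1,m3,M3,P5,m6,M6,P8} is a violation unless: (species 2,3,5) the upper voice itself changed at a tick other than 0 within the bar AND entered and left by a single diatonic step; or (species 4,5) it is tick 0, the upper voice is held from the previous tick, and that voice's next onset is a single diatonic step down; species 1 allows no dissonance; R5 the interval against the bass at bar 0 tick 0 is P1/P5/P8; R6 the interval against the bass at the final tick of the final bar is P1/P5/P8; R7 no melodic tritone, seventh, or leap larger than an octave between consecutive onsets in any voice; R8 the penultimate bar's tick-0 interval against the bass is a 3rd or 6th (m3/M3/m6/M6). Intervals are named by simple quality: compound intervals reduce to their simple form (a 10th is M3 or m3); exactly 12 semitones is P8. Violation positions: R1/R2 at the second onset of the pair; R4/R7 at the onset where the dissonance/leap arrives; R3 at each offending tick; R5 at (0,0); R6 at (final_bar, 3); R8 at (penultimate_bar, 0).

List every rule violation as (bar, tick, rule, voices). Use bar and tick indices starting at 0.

bar 0: v0=A3 v1=A4 downbeat P8
bar 1: v0=C4 v1=E4 downbeat M3
bar 2: v0=D4 v1=F4 downbeat m3
bar 3: v0=C4 v1=A4 downbeat M6
bar 4: v0=D4 v1=F4 downbeat m3
bar 5: v0=C4 v1=A4 downbeat M6
bar 6: v0=A3 v1=C4 downbeat m3
bar 7: v0=B3 v1=D4 downbeat m3
bar 8: v0=C4 v1=G4 downbeat P5
bar 9: v0=B3 v1=G4 downbeat m6
bar 10: v0=A3 v1=A4 downbeat P8
  -> R7 @ bar 2 tick 2 v(1,): F4->B4 leap 6st
  -> R4 @ bar 5 tick 2 v(0, 1): C4/B5 M7 untreated
  -> R7 @ bar 5 tick 2 v(1,): A4->B5 leap 14st
  -> R7 @ bar 6 tick 0 v(1,): B5->C4 leap 23st
  -> R2 @ bar 8 tick 0 v(0, 1): B3/D4 m3 -> C4/G4 P5 similar

(2, 2, R7, (1,))
(5, 2, R4, (0, 1))
(5, 2, R7, (1,))
(6, 0, R7, (1,))
(8, 0, R2, (0, 1))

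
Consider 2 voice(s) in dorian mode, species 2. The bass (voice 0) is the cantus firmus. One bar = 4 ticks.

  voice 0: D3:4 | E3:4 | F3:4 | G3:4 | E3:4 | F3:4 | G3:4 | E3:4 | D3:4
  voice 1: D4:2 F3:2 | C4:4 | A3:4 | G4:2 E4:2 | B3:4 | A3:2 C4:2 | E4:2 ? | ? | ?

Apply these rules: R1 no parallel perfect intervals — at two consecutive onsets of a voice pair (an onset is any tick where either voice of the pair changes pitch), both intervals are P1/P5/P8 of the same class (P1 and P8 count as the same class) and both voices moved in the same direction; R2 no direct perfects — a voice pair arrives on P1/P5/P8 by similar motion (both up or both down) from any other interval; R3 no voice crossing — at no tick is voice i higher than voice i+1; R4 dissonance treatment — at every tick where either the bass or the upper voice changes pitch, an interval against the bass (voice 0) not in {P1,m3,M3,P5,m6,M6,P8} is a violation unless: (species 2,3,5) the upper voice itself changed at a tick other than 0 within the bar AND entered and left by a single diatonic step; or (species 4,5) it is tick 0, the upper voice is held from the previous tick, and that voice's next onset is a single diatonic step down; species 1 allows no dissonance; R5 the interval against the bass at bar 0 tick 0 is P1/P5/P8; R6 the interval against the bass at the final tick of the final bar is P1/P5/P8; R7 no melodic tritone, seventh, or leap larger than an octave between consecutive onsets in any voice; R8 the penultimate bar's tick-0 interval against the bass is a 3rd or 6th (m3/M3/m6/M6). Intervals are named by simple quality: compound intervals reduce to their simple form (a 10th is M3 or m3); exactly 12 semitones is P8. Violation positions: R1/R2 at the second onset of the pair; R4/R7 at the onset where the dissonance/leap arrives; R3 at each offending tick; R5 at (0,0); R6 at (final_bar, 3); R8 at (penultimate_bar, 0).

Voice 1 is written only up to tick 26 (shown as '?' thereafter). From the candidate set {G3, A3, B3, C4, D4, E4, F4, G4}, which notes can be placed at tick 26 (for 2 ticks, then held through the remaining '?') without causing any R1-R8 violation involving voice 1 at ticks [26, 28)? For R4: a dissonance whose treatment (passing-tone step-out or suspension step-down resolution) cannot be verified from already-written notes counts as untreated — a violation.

{B3, D4, E4, G3, G4}

G3: legal
A3: violates R4
B3: legal
C4: violates R4
D4: legal
E4: legal
F4: violates R4
G4: legal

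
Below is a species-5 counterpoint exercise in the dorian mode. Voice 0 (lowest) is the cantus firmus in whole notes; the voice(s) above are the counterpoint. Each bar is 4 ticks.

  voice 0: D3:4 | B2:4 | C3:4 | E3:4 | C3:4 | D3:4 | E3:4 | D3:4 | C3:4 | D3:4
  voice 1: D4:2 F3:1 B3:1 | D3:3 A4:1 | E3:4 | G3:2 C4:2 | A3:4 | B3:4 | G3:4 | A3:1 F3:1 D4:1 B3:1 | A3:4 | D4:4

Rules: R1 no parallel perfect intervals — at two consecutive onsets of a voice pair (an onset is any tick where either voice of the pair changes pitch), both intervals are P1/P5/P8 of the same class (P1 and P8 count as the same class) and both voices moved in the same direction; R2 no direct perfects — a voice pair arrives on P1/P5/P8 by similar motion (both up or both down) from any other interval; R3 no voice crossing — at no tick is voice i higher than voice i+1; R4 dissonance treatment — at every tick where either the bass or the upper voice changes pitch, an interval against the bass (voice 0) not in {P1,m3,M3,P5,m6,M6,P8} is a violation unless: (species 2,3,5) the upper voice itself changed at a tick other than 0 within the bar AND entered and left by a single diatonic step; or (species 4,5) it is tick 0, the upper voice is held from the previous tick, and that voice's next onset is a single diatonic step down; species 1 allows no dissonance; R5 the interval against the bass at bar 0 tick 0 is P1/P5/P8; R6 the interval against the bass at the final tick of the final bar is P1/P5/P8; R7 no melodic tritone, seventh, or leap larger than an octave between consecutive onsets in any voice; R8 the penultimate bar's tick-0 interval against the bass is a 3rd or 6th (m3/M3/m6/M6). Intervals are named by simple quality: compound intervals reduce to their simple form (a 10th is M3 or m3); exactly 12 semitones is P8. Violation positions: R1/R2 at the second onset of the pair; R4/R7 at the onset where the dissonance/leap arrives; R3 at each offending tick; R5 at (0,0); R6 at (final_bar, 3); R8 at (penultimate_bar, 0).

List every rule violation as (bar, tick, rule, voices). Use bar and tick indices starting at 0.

(0, 3, R7, (1,))
(1, 3, R4, (0, 1))
(1, 3, R7, (1,))
(2, 0, R7, (1,))
(9, 0, R2, (0, 1))

bar 0: v0=D3 v1=D4 downbeat P8
bar 1: v0=B2 v1=D3 downbeat m3
bar 2: v0=C3 v1=E3 downbeat M3
bar 3: v0=E3 v1=G3 downbeat m3
bar 4: v0=C3 v1=A3 downbeat M6
bar 5: v0=D3 v1=B3 downbeat M6
bar 6: v0=E3 v1=G3 downbeat m3
bar 7: v0=D3 v1=A3 downbeat P5
bar 8: v0=C3 v1=A3 downbeat M6
bar 9: v0=D3 v1=D4 downbeat P8
  -> R7 @ bar 0 tick 3 v(1,): F3->B3 leap 6st
  -> R4 @ bar 1 tick 3 v(0, 1): B2/A4 m7 untreated
  -> R7 @ bar 1 tick 3 v(1,): D3->A4 leap 19st
  -> R7 @ bar 2 tick 0 v(1,): A4->E3 leap 17st
  -> R2 @ bar 9 tick 0 v(0, 1): C3/A3 M6 -> D3/D4 P8 similar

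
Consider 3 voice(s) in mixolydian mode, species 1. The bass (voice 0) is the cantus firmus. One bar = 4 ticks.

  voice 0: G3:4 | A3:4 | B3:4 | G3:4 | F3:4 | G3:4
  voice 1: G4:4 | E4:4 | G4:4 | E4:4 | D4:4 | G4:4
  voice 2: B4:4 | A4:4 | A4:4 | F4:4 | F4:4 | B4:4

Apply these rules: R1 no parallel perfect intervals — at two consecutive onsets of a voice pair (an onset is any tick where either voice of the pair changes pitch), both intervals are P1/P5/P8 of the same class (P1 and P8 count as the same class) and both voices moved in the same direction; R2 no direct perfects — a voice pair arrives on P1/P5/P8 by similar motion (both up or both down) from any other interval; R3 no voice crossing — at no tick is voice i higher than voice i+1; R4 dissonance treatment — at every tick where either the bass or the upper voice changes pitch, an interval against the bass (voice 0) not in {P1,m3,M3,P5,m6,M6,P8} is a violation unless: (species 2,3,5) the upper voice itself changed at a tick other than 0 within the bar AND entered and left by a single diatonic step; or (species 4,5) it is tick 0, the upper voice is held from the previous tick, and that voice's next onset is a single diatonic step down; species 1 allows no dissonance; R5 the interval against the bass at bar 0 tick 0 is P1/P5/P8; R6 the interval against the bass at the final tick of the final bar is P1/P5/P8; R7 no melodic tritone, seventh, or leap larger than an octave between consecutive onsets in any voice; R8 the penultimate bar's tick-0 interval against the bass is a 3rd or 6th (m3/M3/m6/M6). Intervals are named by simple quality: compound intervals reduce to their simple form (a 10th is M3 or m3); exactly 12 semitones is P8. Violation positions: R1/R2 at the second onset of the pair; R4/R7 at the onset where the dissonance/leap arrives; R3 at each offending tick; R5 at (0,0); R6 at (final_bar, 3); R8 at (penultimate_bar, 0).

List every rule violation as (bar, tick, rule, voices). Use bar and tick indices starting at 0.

(0, 0, R5, (0, 2))
(2, 0, R4, (0, 2))
(3, 0, R4, (0, 2))
(4, 0, R8, (0, 2))
(5, 0, R2, (0, 1))
(5, 0, R7, (2,))
(5, 3, R6, (0, 2))

bar 0: v0=G3 v1=G4 v2=B4 downbeat M3
bar 1: v0=A3 v1=E4 v2=A4 downbeat P8
bar 2: v0=B3 v1=G4 v2=A4 downbeat m7
bar 3: v0=G3 v1=E4 v2=F4 downbeat m7
bar 4: v0=F3 v1=D4 v2=F4 downbeat P8
bar 5: v0=G3 v1=G4 v2=B4 downbeat M3
  -> R5 @ bar 0 tick 0 v(0, 2): opens on M3
  -> R4 @ bar 2 tick 0 v(0, 2): B3/A4 m7 untreated
  -> R4 @ bar 3 tick 0 v(0, 2): G3/F4 m7 untreated
  -> R8 @ bar 4 tick 0 v(0, 2): penult P8 not 3rd/6th
  -> R2 @ bar 5 tick 0 v(0, 1): F3/D4 M6 -> G3/G4 P8 similar
  -> R7 @ bar 5 tick 0 v(2,): F4->B4 leap 6st
  -> R6 @ bar 5 tick 3 v(0, 2): closes on M3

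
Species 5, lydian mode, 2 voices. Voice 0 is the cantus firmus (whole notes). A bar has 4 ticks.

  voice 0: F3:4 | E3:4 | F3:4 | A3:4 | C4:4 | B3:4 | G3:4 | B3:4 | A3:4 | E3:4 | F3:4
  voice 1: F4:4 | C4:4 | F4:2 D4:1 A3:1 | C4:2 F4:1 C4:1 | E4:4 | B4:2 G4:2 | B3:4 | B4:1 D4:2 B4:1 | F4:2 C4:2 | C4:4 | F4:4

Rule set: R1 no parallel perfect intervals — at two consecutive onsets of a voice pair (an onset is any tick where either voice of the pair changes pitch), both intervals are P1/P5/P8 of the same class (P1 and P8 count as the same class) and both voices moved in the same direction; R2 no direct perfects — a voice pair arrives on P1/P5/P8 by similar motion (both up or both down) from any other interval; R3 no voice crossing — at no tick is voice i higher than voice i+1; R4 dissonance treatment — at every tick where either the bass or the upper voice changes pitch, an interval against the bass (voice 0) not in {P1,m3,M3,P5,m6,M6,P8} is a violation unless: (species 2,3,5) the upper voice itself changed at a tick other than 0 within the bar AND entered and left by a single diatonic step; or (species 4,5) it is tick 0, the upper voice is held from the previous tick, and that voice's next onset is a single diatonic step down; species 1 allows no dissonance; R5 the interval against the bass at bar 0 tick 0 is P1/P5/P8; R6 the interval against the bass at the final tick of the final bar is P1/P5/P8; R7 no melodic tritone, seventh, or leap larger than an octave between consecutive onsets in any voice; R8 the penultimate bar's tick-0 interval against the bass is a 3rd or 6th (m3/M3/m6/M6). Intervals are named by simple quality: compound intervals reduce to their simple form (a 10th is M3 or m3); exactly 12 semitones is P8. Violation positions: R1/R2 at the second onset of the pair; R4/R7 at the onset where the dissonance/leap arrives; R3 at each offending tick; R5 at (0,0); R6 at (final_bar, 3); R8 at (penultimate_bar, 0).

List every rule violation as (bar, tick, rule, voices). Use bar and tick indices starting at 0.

bar 0: v0=F3 v1=F4 downbeat P8
bar 1: v0=E3 v1=C4 downbeat m6
bar 2: v0=F3 v1=F4 downbeat P8
bar 3: v0=A3 v1=C4 downbeat m3
bar 4: v0=C4 v1=E4 downbeat M3
bar 5: v0=B3 v1=B4 downbeat P8
bar 6: v0=G3 v1=B3 downbeat M3
bar 7: v0=B3 v1=B4 downbeat P8
bar 8: v0=A3 v1=F4 downbeat m6
bar 9: v0=E3 v1=C4 downbeat m6
bar 10: v0=F3 v1=F4 downbeat P8
  -> R2 @ bar 2 tick 0 v(0, 1): E3/C4 m6 -> F3/F4 P8 similar
  -> R2 @ bar 7 tick 0 v(0, 1): G3/B3 M3 -> B3/B4 P8 similar
  -> R7 @ bar 8 tick 0 v(1,): B4->F4 leap 6st
  -> R2 @ bar 10 tick 0 v(0, 1): E3/C4 m6 -> F3/F4 P8 similar

(2, 0, R2, (0, 1))
(7, 0, R2, (0, 1))
(8, 0, R7, (1,))
(10, 0, R2, (0, 1))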